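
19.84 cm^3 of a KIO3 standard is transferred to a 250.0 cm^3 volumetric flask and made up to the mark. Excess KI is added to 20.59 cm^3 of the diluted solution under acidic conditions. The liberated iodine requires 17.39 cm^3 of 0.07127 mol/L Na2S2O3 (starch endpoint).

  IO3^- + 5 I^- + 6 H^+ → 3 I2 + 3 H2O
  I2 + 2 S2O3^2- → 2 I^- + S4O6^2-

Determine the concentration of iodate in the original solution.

0.1264 mol/L

n(S2O3^2-) = 0.01739 × 0.07127 = 1.239 × 10^-3 mol
n(I2) = n(S2O3^2-)/2 = 6.197 × 10^-4 mol
From the 1:3 ratio, n(IO3^-) in the aliquot = 1/3 × 6.197 × 10^-4 = 2.066 × 10^-4 mol
[IO3^-]_dilute = 2.066 × 10^-4 / 0.02059 = 0.01003 mol/L
[IO3^-]_original = 0.01003 × 250.0/19.84 = 0.1264 mol/L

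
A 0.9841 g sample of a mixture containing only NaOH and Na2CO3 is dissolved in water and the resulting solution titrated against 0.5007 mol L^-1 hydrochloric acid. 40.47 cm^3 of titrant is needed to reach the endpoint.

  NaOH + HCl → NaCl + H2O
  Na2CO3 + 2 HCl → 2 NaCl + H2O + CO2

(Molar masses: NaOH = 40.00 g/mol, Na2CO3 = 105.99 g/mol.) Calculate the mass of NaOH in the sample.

0.2763 g

n(HCl) = 0.04047 × 0.5007 = 0.02026 mol
Let x = n(NaOH), y = n(Na2CO3).
Titrant: 1x + 2y = 0.02026;  mass: 40.00x + 105.99y = 0.9841
Solving, x = 6.907 × 10^-3 mol, y = 6.678 × 10^-3 mol
mass of NaOH = 6.907 × 10^-3 × 40.00 = 0.2763 g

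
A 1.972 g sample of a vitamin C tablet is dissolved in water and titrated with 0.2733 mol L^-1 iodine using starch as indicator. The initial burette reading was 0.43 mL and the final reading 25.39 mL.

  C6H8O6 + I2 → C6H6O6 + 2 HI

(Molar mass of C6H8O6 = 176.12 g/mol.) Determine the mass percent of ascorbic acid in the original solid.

n(I2) = 0.02496 L × 0.2733 mol/L = 6.822 × 10^-3 mol
n(C6H8O6) = 6.822 × 10^-3 mol (1:1 ratio)
mass of C6H8O6 = 6.822 × 10^-3 × 176.12 g/mol = 1.201 g
% C6H8O6 = 1.201 / 1.972 × 100 = 60.92 %

60.92 %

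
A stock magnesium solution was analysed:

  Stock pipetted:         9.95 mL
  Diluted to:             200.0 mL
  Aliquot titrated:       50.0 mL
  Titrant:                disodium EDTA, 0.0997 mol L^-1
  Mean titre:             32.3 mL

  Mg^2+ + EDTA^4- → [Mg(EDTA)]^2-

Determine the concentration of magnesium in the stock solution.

1.29 mol/L

n(EDTA) = 0.0323 × 0.0997 = 3.22 × 10^-3 mol
n(Mg2+) in the aliquot = 3.22 × 10^-3 mol (1:1 ratio)
[Mg2+]_dilute = 3.22 × 10^-3 / 0.0500 = 0.0644 mol/L
Dilution factor = 200.0 / 9.95 = 20.10
[Mg2+]_stock = 0.0644 × 20.10 = 1.29 mol/L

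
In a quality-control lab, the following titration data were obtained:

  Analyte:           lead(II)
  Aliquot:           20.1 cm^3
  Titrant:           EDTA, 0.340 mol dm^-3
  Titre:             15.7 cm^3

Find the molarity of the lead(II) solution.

0.266 mol/L

Pb^2+ + EDTA^4- → [Pb(EDTA)]^2-
n(EDTA) = 0.0157 L × 0.340 mol/L = 5.34 × 10^-3 mol
n(Pb2+) = 5.34 × 10^-3 mol (1:1 mole ratio)
[Pb2+] = 5.34 × 10^-3 mol / 0.0201 L = 0.266 mol/L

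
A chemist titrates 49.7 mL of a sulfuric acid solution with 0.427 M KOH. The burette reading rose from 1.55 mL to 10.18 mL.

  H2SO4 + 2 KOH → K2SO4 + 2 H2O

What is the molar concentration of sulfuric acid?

n(KOH) = 0.00863 L × 0.427 mol/L = 3.69 × 10^-3 mol
From the 1:2 mole ratio, n(H2SO4) = 1/2 × 3.69 × 10^-3 = 1.84 × 10^-3 mol
[H2SO4] = 1.84 × 10^-3 mol / 0.0497 L = 0.0371 mol/L

0.0371 M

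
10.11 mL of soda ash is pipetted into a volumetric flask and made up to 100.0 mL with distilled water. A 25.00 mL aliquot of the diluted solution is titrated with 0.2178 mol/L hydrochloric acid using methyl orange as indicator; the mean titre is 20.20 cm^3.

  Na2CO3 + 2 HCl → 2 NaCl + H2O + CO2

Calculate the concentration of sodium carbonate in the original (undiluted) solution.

n(HCl) = 0.02020 × 0.2178 = 4.400 × 10^-3 mol
From the 1:2 ratio, n(Na2CO3) in the aliquot = 1/2 × 4.400 × 10^-3 = 2.200 × 10^-3 mol
[Na2CO3]_dilute = 2.200 × 10^-3 / 0.02500 = 0.08799 mol/L
Dilution factor = 100.0 / 10.11 = 9.891
[Na2CO3]_stock = 0.08799 × 9.891 = 0.8703 mol/L

0.8703 mol/L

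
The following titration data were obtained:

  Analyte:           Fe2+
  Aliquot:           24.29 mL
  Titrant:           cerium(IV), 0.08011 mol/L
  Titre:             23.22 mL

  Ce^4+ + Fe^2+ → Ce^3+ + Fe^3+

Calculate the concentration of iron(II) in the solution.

n(Ce4+) = 0.02322 L × 0.08011 mol/L = 1.860 × 10^-3 mol
n(Fe2+) = 1.860 × 10^-3 mol (1:1 mole ratio)
[Fe2+] = 1.860 × 10^-3 mol / 0.02429 L = 0.07658 mol/L

0.07658 mol/L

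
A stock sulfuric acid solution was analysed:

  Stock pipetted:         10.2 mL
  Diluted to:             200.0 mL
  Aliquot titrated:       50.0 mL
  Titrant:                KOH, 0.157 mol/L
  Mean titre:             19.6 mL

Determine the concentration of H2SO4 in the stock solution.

0.603 mol/L

H2SO4 + 2 KOH → K2SO4 + 2 H2O
n(KOH) = 0.0196 × 0.157 = 3.08 × 10^-3 mol
From the 1:2 ratio, n(H2SO4) in the aliquot = 1/2 × 3.08 × 10^-3 = 1.54 × 10^-3 mol
[H2SO4]_dilute = 1.54 × 10^-3 / 0.0500 = 0.0308 mol/L
Dilution factor = 200.0 / 10.2 = 19.61
[H2SO4]_stock = 0.0308 × 19.61 = 0.603 mol/L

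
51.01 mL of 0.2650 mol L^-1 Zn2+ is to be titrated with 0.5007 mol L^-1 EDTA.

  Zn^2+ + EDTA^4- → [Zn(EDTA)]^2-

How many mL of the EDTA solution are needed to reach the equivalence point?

27.00 mL

n(Zn2+) = 0.05101 L × 0.2650 mol/L = 0.01352 mol
n(EDTA) = 0.01352 mol (1:1 stoichiometry)
V(EDTA) = 0.01352 mol / 0.5007 mol/L = 0.02700 L = 27.00 mL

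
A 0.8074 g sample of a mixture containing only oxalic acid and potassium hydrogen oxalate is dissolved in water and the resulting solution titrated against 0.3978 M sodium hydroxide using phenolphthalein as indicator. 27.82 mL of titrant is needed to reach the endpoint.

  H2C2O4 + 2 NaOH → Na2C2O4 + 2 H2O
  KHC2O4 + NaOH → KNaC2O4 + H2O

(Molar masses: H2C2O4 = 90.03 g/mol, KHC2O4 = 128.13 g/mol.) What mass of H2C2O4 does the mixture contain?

0.3307 g

n(NaOH) = 0.02782 × 0.3978 = 0.01107 mol
Let x = n(H2C2O4), y = n(KHC2O4).
Titrant: 2x + 1y = 0.01107;  mass: 90.03x + 128.13y = 0.8074
Solving, x = 3.673 × 10^-3 mol, y = 3.720 × 10^-3 mol
mass of H2C2O4 = 3.673 × 10^-3 × 90.03 = 0.3307 g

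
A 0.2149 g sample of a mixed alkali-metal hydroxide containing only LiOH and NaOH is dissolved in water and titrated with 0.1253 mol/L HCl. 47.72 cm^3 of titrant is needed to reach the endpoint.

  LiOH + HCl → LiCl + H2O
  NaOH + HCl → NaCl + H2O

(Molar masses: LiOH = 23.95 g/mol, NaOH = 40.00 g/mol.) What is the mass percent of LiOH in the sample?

16.85 %

n(HCl) = 0.04772 × 0.1253 = 5.979 × 10^-3 mol
Let x = n(LiOH), y = n(NaOH).
Titrant: 1x + 1y = 5.979 × 10^-3;  mass: 23.95x + 40.00y = 0.2149
Solving, x = 1.512 × 10^-3 mol, y = 4.467 × 10^-3 mol
mass of LiOH = 1.512 × 10^-3 × 23.95 = 0.03622 g
% LiOH = 0.03622 / 0.2149 × 100 = 16.85 %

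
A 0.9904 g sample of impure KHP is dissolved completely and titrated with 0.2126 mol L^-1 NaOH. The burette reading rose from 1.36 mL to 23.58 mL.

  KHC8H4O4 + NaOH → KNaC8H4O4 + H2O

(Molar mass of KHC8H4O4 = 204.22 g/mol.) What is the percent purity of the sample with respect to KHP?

97.41 %

n(NaOH) = 0.02222 L × 0.2126 mol/L = 4.724 × 10^-3 mol
n(KHC8H4O4) = 4.724 × 10^-3 mol (1:1 ratio)
mass of KHC8H4O4 = 4.724 × 10^-3 × 204.22 g/mol = 0.9647 g
% KHC8H4O4 = 0.9647 / 0.9904 × 100 = 97.41 %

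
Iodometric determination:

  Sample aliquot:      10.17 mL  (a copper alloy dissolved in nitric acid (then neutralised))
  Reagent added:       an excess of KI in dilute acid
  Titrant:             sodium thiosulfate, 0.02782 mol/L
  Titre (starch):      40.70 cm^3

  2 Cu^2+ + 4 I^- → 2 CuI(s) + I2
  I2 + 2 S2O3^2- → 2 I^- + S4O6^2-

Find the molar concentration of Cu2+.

n(S2O3^2-) = 0.04070 × 0.02782 = 1.132 × 10^-3 mol
n(I2) = n(S2O3^2-)/2 = 5.661 × 10^-4 mol
From the 2:1 ratio, n(Cu2+) in the aliquot = 2/1 × 5.661 × 10^-4 = 1.132 × 10^-3 mol
[Cu2+] = 1.132 × 10^-3 / 0.01017 = 0.1113 mol/L

0.1113 mol/L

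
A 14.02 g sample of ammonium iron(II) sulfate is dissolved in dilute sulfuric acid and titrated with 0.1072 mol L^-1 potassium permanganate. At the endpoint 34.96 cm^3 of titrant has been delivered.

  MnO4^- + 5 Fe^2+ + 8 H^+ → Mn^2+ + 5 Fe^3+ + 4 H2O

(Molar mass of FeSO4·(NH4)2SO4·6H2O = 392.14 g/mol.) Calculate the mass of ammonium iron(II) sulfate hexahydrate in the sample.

n(KMnO4) = 0.03496 L × 0.1072 mol/L = 3.748 × 10^-3 mol
From the 5:1 ratio, n(FeSO4·(NH4)2SO4·6H2O) = 5/1 × 3.748 × 10^-3 = 0.01874 mol
mass of FeSO4·(NH4)2SO4·6H2O = 0.01874 × 392.14 g/mol = 7.348 g

7.348 g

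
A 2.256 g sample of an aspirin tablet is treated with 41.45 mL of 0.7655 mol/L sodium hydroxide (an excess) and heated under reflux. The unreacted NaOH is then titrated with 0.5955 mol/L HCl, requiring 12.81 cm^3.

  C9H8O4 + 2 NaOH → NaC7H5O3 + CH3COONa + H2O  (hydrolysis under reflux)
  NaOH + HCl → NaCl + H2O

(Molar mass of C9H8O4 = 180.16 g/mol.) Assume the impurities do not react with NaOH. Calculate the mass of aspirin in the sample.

n(NaOH) added = 0.04145 × 0.7655 = 0.03173 mol
n(HCl) used in back-titration = 0.01281 × 0.5955 = 7.628 × 10^-3 mol
n(NaOH) left over = 7.628 × 10^-3 mol (1:1 ratio)
n(NaOH) consumed by analyte = 0.03173 − 7.628 × 10^-3 = 0.02410 mol
From the 1:2 ratio, n(C9H8O4) = 1/2 × 0.02410 = 0.01205 mol
mass of C9H8O4 = 0.01205 × 180.16 = 2.171 g

2.171 g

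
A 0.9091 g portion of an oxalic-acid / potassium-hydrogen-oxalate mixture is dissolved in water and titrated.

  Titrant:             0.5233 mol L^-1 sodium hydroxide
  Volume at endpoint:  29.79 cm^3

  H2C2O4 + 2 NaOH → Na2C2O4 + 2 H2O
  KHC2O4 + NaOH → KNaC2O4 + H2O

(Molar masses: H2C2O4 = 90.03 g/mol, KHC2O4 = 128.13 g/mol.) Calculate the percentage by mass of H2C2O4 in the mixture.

n(NaOH) = 0.02979 × 0.5233 = 0.01559 mol
Let x = n(H2C2O4), y = n(KHC2O4).
Titrant: 2x + 1y = 0.01559;  mass: 90.03x + 128.13y = 0.9091
Solving, x = 6.547 × 10^-3 mol, y = 2.495 × 10^-3 mol
mass of H2C2O4 = 6.547 × 10^-3 × 90.03 = 0.5894 g
% H2C2O4 = 0.5894 / 0.9091 × 100 = 64.84 %

64.84 %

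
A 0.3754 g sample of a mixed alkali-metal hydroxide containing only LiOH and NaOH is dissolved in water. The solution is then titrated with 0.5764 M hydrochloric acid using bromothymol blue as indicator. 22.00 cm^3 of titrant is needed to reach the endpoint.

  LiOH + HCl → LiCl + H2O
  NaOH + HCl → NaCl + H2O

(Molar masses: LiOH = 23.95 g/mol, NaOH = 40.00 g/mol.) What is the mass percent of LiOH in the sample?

52.40 %

n(HCl) = 0.02200 × 0.5764 = 0.01268 mol
Let x = n(LiOH), y = n(NaOH).
Titrant: 1x + 1y = 0.01268;  mass: 23.95x + 40.00y = 0.3754
Solving, x = 8.214 × 10^-3 mol, y = 4.467 × 10^-3 mol
mass of LiOH = 8.214 × 10^-3 × 23.95 = 0.1967 g
% LiOH = 0.1967 / 0.3754 × 100 = 52.40 %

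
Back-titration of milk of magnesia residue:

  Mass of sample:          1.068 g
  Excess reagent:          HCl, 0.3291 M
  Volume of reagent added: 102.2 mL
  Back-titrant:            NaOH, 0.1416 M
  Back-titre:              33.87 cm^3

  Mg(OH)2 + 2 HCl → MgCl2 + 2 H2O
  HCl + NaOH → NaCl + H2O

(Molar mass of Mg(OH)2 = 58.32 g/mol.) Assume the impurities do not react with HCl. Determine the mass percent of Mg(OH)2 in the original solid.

n(HCl) added = 0.1022 × 0.3291 = 0.03363 mol
n(NaOH) used in back-titration = 0.03387 × 0.1416 = 4.796 × 10^-3 mol
n(HCl) left over = 4.796 × 10^-3 mol (1:1 ratio)
n(HCl) consumed by analyte = 0.03363 − 4.796 × 10^-3 = 0.02884 mol
From the 1:2 ratio, n(Mg(OH)2) = 1/2 × 0.02884 = 0.01442 mol
mass of Mg(OH)2 = 0.01442 × 58.32 = 0.8409 g
% Mg(OH)2 = 0.8409 / 1.068 × 100 = 78.74 %

78.74 %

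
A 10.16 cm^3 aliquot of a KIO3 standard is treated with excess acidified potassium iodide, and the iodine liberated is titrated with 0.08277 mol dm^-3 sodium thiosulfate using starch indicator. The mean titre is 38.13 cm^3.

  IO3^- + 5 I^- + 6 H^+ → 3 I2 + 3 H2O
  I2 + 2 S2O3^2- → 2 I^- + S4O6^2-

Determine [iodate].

n(S2O3^2-) = 0.03813 × 0.08277 = 3.156 × 10^-3 mol
n(I2) = n(S2O3^2-)/2 = 1.578 × 10^-3 mol
From the 1:3 ratio, n(IO3^-) in the aliquot = 1/3 × 1.578 × 10^-3 = 5.260 × 10^-4 mol
[IO3^-] = 5.260 × 10^-4 / 0.01016 = 0.05177 mol/L

0.05177 mol/L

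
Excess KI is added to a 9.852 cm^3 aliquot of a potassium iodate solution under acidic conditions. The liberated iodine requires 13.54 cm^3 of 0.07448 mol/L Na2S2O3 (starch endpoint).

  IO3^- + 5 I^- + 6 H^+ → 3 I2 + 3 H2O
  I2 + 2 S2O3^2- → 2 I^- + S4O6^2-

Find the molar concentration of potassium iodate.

n(S2O3^2-) = 0.01354 × 0.07448 = 1.008 × 10^-3 mol
n(I2) = n(S2O3^2-)/2 = 5.042 × 10^-4 mol
From the 1:3 ratio, n(IO3^-) in the aliquot = 1/3 × 5.042 × 10^-4 = 1.681 × 10^-4 mol
[IO3^-] = 1.681 × 10^-4 / 0.009852 = 0.01706 mol/L

0.01706 mol/L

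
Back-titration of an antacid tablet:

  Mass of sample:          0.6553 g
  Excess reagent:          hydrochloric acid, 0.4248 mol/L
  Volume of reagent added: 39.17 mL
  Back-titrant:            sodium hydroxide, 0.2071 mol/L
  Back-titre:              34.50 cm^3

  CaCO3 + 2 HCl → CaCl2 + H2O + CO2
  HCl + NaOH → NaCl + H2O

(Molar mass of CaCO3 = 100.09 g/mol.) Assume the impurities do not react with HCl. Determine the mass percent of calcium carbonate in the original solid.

n(HCl) added = 0.03917 × 0.4248 = 0.01664 mol
n(NaOH) used in back-titration = 0.03450 × 0.2071 = 7.145 × 10^-3 mol
n(HCl) left over = 7.145 × 10^-3 mol (1:1 ratio)
n(HCl) consumed by analyte = 0.01664 − 7.145 × 10^-3 = 9.494 × 10^-3 mol
From the 1:2 ratio, n(CaCO3) = 1/2 × 9.494 × 10^-3 = 4.747 × 10^-3 mol
mass of CaCO3 = 4.747 × 10^-3 × 100.09 = 0.4752 g
% CaCO3 = 0.4752 / 0.6553 × 100 = 72.51 %

72.51 %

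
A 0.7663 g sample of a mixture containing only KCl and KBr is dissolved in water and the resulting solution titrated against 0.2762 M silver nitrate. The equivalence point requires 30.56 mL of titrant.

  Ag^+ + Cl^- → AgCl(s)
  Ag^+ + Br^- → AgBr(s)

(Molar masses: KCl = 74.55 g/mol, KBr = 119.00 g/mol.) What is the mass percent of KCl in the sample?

n(AgNO3) = 0.03056 × 0.2762 = 8.441 × 10^-3 mol
Let x = n(KCl), y = n(KBr).
Titrant: 1x + 1y = 8.441 × 10^-3;  mass: 74.55x + 119.00y = 0.7663
Solving, x = 5.357 × 10^-3 mol, y = 3.083 × 10^-3 mol
mass of KCl = 5.357 × 10^-3 × 74.55 = 0.3994 g
% KCl = 0.3994 / 0.7663 × 100 = 52.12 %

52.12 %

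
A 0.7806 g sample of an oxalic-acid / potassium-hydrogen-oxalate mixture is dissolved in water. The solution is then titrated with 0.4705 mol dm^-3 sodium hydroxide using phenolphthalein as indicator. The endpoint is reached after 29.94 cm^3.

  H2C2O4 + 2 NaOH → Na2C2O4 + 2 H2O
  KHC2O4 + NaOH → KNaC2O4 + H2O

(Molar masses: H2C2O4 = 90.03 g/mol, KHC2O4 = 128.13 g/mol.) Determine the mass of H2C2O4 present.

0.5548 g

n(NaOH) = 0.02994 × 0.4705 = 0.01409 mol
Let x = n(H2C2O4), y = n(KHC2O4).
Titrant: 2x + 1y = 0.01409;  mass: 90.03x + 128.13y = 0.7806
Solving, x = 6.162 × 10^-3 mol, y = 1.762 × 10^-3 mol
mass of H2C2O4 = 6.162 × 10^-3 × 90.03 = 0.5548 g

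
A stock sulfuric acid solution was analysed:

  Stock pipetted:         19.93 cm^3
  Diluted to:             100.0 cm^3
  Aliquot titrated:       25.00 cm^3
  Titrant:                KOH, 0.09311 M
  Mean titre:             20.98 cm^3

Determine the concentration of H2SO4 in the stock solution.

0.1960 M

H2SO4 + 2 KOH → K2SO4 + 2 H2O
n(KOH) = 0.02098 × 0.09311 = 1.953 × 10^-3 mol
From the 1:2 ratio, n(H2SO4) in the aliquot = 1/2 × 1.953 × 10^-3 = 9.767 × 10^-4 mol
[H2SO4]_dilute = 9.767 × 10^-4 / 0.02500 = 0.03907 mol/L
Dilution factor = 100.0 / 19.93 = 5.018
[H2SO4]_stock = 0.03907 × 5.018 = 0.1960 mol/L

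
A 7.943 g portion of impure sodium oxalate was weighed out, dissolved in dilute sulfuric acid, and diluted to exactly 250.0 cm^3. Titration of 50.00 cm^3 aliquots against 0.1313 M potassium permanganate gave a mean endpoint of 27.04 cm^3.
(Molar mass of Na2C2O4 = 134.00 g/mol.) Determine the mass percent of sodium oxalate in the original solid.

2 MnO4^- + 5 C2O4^2- + 16 H^+ → 2 Mn^2+ + 10 CO2 + 8 H2O
n(KMnO4) per titration = 0.02704 × 0.1313 = 3.550 × 10^-3 mol
From the 5:2 ratio, n(Na2C2O4) in each aliquot = 5/2 × 3.550 × 10^-3 = 8.876 × 10^-3 mol
n(Na2C2O4) in the whole flask = 8.876 × 10^-3 × 250.0/50.00 = 0.04438 mol
mass of Na2C2O4 = 0.04438 × 134.00 = 5.947 g
% Na2C2O4 = 5.947 / 7.943 × 100 = 74.87 %

74.87 %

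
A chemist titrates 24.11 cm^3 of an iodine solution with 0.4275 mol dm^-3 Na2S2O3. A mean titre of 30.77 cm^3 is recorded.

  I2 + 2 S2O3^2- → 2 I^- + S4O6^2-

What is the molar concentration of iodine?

0.2728 mol/L

n(Na2S2O3) = 0.03077 L × 0.4275 mol/L = 0.01315 mol
From the 1:2 mole ratio, n(I2) = 1/2 × 0.01315 = 6.577 × 10^-3 mol
[I2] = 6.577 × 10^-3 mol / 0.02411 L = 0.2728 mol/L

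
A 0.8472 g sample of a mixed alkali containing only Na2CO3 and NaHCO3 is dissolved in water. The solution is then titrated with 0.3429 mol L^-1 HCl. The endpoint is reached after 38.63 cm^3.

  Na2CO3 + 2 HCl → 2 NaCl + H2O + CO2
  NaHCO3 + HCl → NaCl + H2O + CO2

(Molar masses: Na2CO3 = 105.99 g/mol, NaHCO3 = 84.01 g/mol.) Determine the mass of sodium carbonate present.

0.4539 g

n(HCl) = 0.03863 × 0.3429 = 0.01325 mol
Let x = n(Na2CO3), y = n(NaHCO3).
Titrant: 2x + 1y = 0.01325;  mass: 105.99x + 84.01y = 0.8472
Solving, x = 4.282 × 10^-3 mol, y = 4.682 × 10^-3 mol
mass of Na2CO3 = 4.282 × 10^-3 × 105.99 = 0.4539 g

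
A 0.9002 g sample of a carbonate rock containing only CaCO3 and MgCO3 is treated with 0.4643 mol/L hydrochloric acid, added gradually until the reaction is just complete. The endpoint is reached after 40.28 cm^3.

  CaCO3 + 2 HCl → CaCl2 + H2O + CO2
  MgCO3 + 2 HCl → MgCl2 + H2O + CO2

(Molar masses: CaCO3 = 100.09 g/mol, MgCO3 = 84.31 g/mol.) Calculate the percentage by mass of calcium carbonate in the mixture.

n(HCl) = 0.04028 × 0.4643 = 0.01870 mol
Let x = n(CaCO3), y = n(MgCO3).
Titrant: 2x + 2y = 0.01870;  mass: 100.09x + 84.31y = 0.9002
Solving, x = 7.086 × 10^-3 mol, y = 2.265 × 10^-3 mol
mass of CaCO3 = 7.086 × 10^-3 × 100.09 = 0.7092 g
% CaCO3 = 0.7092 / 0.9002 × 100 = 78.79 %

78.79 %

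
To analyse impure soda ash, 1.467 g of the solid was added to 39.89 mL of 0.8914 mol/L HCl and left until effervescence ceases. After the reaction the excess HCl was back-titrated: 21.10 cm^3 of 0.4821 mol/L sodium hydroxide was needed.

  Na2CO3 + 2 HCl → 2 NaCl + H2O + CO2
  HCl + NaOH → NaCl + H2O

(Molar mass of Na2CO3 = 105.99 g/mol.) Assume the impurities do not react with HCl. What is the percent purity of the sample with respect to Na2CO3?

91.70 %

n(HCl) added = 0.03989 × 0.8914 = 0.03556 mol
n(NaOH) used in back-titration = 0.02110 × 0.4821 = 0.01017 mol
n(HCl) left over = 0.01017 mol (1:1 ratio)
n(HCl) consumed by analyte = 0.03556 − 0.01017 = 0.02539 mol
From the 1:2 ratio, n(Na2CO3) = 1/2 × 0.02539 = 0.01269 mol
mass of Na2CO3 = 0.01269 × 105.99 = 1.345 g
% Na2CO3 = 1.345 / 1.467 × 100 = 91.70 %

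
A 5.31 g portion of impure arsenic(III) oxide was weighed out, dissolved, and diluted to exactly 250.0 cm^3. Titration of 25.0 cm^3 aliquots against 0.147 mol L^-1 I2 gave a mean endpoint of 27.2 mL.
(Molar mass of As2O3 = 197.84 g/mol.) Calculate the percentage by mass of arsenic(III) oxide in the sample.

74.5 %

As2O3 + 2 I2 + 2 H2O → As2O5 + 4 HI
n(I2) per titration = 0.0272 × 0.147 = 4.00 × 10^-3 mol
From the 1:2 ratio, n(As2O3) in each aliquot = 1/2 × 4.00 × 10^-3 = 2.00 × 10^-3 mol
n(As2O3) in the whole flask = 2.00 × 10^-3 × 250.0/25.0 = 0.0200 mol
mass of As2O3 = 0.0200 × 197.84 = 3.96 g
% As2O3 = 3.96 / 5.31 × 100 = 74.5 %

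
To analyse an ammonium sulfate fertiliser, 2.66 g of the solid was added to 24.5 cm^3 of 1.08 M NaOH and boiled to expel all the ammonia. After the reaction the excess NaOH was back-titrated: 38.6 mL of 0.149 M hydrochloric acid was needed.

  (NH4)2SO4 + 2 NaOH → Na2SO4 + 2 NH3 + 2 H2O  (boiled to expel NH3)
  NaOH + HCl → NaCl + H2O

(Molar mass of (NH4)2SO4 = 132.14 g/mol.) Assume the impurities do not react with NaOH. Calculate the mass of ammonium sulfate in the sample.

n(NaOH) added = 0.0245 × 1.08 = 0.0265 mol
n(HCl) used in back-titration = 0.0386 × 0.149 = 5.75 × 10^-3 mol
n(NaOH) left over = 5.75 × 10^-3 mol (1:1 ratio)
n(NaOH) consumed by analyte = 0.0265 − 5.75 × 10^-3 = 0.0207 mol
From the 1:2 ratio, n((NH4)2SO4) = 1/2 × 0.0207 = 0.0104 mol
mass of (NH4)2SO4 = 0.0104 × 132.14 = 1.37 g

1.37 g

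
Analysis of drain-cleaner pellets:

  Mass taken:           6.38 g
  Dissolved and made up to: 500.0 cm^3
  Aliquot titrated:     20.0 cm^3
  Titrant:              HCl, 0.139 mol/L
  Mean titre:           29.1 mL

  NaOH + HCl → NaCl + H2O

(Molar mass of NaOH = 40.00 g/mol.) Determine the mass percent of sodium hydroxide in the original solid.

63.4 %

n(HCl) per titration = 0.0291 × 0.139 = 4.04 × 10^-3 mol
n(NaOH) in each aliquot = 4.04 × 10^-3 mol (1:1 ratio)
n(NaOH) in the whole flask = 4.04 × 10^-3 × 500.0/20.0 = 0.101 mol
mass of NaOH = 0.101 × 40.00 = 4.04 g
% NaOH = 4.04 / 6.38 × 100 = 63.4 %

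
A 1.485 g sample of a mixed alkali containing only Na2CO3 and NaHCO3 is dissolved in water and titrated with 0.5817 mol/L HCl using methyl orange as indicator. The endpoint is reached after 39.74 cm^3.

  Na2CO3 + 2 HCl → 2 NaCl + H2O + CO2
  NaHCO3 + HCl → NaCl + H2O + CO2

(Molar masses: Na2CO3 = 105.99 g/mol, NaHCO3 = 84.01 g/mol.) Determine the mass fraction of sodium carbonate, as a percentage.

52.59 %

n(HCl) = 0.03974 × 0.5817 = 0.02312 mol
Let x = n(Na2CO3), y = n(NaHCO3).
Titrant: 2x + 1y = 0.02312;  mass: 105.99x + 84.01y = 1.485
Solving, x = 7.368 × 10^-3 mol, y = 8.381 × 10^-3 mol
mass of Na2CO3 = 7.368 × 10^-3 × 105.99 = 0.7809 g
% Na2CO3 = 0.7809 / 1.485 × 100 = 52.59 %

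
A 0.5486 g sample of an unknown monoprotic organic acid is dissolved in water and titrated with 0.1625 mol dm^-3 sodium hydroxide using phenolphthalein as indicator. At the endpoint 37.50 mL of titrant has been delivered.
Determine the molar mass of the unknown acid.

90.03 g/mol

n(NaOH) = 0.03750 L × 0.1625 mol/L = 6.094 × 10^-3 mol
n(HA) = 6.094 × 10^-3 mol (1:1 ratio)
M = m / n = 0.5486 g / 6.094 × 10^-3 mol = 90.03 g/mol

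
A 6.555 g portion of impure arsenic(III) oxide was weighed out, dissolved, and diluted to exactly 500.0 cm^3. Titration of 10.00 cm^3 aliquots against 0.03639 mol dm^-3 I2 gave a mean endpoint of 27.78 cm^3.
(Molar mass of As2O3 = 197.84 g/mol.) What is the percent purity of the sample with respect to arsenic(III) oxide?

As2O3 + 2 I2 + 2 H2O → As2O5 + 4 HI
n(I2) per titration = 0.02778 × 0.03639 = 1.011 × 10^-3 mol
From the 1:2 ratio, n(As2O3) in each aliquot = 1/2 × 1.011 × 10^-3 = 5.055 × 10^-4 mol
n(As2O3) in the whole flask = 5.055 × 10^-4 × 500.0/10.00 = 0.02527 mol
mass of As2O3 = 0.02527 × 197.84 = 5.000 g
% As2O3 = 5.000 / 6.555 × 100 = 76.28 %

76.28 %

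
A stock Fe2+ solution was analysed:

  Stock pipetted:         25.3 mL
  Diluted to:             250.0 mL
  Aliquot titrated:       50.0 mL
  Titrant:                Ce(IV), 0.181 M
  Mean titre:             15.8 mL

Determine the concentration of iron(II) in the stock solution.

0.565 M

Ce^4+ + Fe^2+ → Ce^3+ + Fe^3+
n(Ce4+) = 0.0158 × 0.181 = 2.86 × 10^-3 mol
n(Fe2+) in the aliquot = 2.86 × 10^-3 mol (1:1 ratio)
[Fe2+]_dilute = 2.86 × 10^-3 / 0.0500 = 0.0572 mol/L
Dilution factor = 250.0 / 25.3 = 9.881
[Fe2+]_stock = 0.0572 × 9.881 = 0.565 mol/L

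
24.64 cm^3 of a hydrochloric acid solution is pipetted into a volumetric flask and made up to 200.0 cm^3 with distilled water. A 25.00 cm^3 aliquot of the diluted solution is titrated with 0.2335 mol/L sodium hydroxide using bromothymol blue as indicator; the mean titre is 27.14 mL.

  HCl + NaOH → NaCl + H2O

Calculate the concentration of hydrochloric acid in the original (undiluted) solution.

n(NaOH) = 0.02714 × 0.2335 = 6.337 × 10^-3 mol
n(HCl) in the aliquot = 6.337 × 10^-3 mol (1:1 ratio)
[HCl]_dilute = 6.337 × 10^-3 / 0.02500 = 0.2535 mol/L
Dilution factor = 200.0 / 24.64 = 8.117
[HCl]_stock = 0.2535 × 8.117 = 2.058 mol/L

2.058 mol/L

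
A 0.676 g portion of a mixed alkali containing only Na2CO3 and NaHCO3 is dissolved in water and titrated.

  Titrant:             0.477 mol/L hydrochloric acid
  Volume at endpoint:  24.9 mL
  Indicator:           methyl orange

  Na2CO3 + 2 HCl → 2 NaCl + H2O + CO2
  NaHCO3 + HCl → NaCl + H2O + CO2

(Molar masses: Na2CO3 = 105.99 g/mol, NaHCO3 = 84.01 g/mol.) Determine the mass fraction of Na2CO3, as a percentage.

n(HCl) = 0.0249 × 0.477 = 0.0119 mol
Let x = n(Na2CO3), y = n(NaHCO3).
Titrant: 2x + 1y = 0.0119;  mass: 105.99x + 84.01y = 0.676
Solving, x = 5.19 × 10^-3 mol, y = 1.50 × 10^-3 mol
mass of Na2CO3 = 5.19 × 10^-3 × 105.99 = 0.550 g
% Na2CO3 = 0.550 / 0.676 × 100 = 81.3 %

81.3 %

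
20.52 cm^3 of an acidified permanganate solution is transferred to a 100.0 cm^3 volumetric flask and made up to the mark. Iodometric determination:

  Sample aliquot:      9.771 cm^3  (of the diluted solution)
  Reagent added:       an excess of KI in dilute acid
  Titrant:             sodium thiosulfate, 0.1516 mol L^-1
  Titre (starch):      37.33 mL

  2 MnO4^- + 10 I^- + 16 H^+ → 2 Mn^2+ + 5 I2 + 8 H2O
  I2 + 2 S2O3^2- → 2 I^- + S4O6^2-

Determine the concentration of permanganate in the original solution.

0.5645 mol/L

n(S2O3^2-) = 0.03733 × 0.1516 = 5.659 × 10^-3 mol
n(I2) = n(S2O3^2-)/2 = 2.830 × 10^-3 mol
From the 2:5 ratio, n(MnO4^-) in the aliquot = 2/5 × 2.830 × 10^-3 = 1.132 × 10^-3 mol
[MnO4^-]_dilute = 1.132 × 10^-3 / 0.009771 = 0.1158 mol/L
[MnO4^-]_original = 0.1158 × 100.0/20.52 = 0.5645 mol/L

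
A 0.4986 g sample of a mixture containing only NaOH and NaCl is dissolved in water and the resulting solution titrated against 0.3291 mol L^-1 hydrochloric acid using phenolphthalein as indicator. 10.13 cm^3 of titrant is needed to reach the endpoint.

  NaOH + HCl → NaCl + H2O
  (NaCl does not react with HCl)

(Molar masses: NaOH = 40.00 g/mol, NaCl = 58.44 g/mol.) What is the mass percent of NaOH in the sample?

n(HCl) = 0.01013 × 0.3291 = 3.334 × 10^-3 mol
Let x = n(NaOH), y = n(NaCl).
Titrant: 1x = 3.334 × 10^-3;  mass: 40.00x + 58.44y = 0.4986
Solving, x = 3.334 × 10^-3 mol, y = 6.250 × 10^-3 mol
mass of NaOH = 3.334 × 10^-3 × 40.00 = 0.1334 g
% NaOH = 0.1334 / 0.4986 × 100 = 26.75 %

26.75 %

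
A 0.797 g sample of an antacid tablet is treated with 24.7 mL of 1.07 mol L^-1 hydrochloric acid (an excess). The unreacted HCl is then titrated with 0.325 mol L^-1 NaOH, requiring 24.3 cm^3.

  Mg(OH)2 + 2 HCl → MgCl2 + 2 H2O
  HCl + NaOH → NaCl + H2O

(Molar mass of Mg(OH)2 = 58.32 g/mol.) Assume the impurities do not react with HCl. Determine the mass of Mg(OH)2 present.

0.540 g

n(HCl) added = 0.0247 × 1.07 = 0.0264 mol
n(NaOH) used in back-titration = 0.0243 × 0.325 = 7.90 × 10^-3 mol
n(HCl) left over = 7.90 × 10^-3 mol (1:1 ratio)
n(HCl) consumed by analyte = 0.0264 − 7.90 × 10^-3 = 0.0185 mol
From the 1:2 ratio, n(Mg(OH)2) = 1/2 × 0.0185 = 9.27 × 10^-3 mol
mass of Mg(OH)2 = 9.27 × 10^-3 × 58.32 = 0.540 g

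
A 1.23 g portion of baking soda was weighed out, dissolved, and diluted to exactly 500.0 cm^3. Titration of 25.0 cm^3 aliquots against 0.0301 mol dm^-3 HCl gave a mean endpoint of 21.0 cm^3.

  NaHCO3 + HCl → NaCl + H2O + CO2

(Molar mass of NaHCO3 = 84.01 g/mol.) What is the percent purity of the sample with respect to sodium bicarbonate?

n(HCl) per titration = 0.0210 × 0.0301 = 6.32 × 10^-4 mol
n(NaHCO3) in each aliquot = 6.32 × 10^-4 mol (1:1 ratio)
n(NaHCO3) in the whole flask = 6.32 × 10^-4 × 500.0/25.0 = 0.0126 mol
mass of NaHCO3 = 0.0126 × 84.01 = 1.06 g
% NaHCO3 = 1.06 / 1.23 × 100 = 86.3 %

86.3 %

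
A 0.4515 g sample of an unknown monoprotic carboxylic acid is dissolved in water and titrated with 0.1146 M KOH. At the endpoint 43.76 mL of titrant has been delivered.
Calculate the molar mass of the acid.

n(KOH) = 0.04376 L × 0.1146 mol/L = 5.015 × 10^-3 mol
n(HA) = 5.015 × 10^-3 mol (1:1 ratio)
M = m / n = 0.4515 g / 5.015 × 10^-3 mol = 90.03 g/mol

90.03 g/mol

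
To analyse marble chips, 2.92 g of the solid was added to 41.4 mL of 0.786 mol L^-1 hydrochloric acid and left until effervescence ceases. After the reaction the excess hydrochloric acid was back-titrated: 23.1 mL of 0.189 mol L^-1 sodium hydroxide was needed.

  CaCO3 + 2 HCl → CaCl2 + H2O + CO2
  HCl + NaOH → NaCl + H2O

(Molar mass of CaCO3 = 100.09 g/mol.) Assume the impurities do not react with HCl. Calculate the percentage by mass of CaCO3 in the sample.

n(HCl) added = 0.0414 × 0.786 = 0.0325 mol
n(NaOH) used in back-titration = 0.0231 × 0.189 = 4.37 × 10^-3 mol
n(HCl) left over = 4.37 × 10^-3 mol (1:1 ratio)
n(HCl) consumed by analyte = 0.0325 − 4.37 × 10^-3 = 0.0282 mol
From the 1:2 ratio, n(CaCO3) = 1/2 × 0.0282 = 0.0141 mol
mass of CaCO3 = 0.0141 × 100.09 = 1.41 g
% CaCO3 = 1.41 / 2.92 × 100 = 48.3 %

48.3 %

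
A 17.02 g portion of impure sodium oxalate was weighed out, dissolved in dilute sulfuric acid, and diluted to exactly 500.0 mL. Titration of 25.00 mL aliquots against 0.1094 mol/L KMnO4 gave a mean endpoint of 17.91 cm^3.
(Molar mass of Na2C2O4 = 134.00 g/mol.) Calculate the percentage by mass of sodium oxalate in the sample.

2 MnO4^- + 5 C2O4^2- + 16 H^+ → 2 Mn^2+ + 10 CO2 + 8 H2O
n(KMnO4) per titration = 0.01791 × 0.1094 = 1.959 × 10^-3 mol
From the 5:2 ratio, n(Na2C2O4) in each aliquot = 5/2 × 1.959 × 10^-3 = 4.898 × 10^-3 mol
n(Na2C2O4) in the whole flask = 4.898 × 10^-3 × 500.0/25.00 = 0.09797 mol
mass of Na2C2O4 = 0.09797 × 134.00 = 13.13 g
% Na2C2O4 = 13.13 / 17.02 × 100 = 77.13 %

77.13 %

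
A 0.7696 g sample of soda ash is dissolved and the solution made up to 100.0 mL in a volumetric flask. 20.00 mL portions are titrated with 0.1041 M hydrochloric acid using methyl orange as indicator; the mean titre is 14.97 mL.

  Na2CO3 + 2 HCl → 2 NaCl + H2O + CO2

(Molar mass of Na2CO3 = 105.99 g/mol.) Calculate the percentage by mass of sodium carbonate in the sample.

53.66 %

n(HCl) per titration = 0.01497 × 0.1041 = 1.558 × 10^-3 mol
From the 1:2 ratio, n(Na2CO3) in each aliquot = 1/2 × 1.558 × 10^-3 = 7.792 × 10^-4 mol
n(Na2CO3) in the whole flask = 7.792 × 10^-4 × 100.0/20.00 = 3.896 × 10^-3 mol
mass of Na2CO3 = 3.896 × 10^-3 × 105.99 = 0.4129 g
% Na2CO3 = 0.4129 / 0.7696 × 100 = 53.66 %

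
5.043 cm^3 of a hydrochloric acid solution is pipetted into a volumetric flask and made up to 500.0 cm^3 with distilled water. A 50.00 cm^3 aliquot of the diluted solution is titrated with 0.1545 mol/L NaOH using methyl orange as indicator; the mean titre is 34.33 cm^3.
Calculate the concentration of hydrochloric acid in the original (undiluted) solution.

HCl + NaOH → NaCl + H2O
n(NaOH) = 0.03433 × 0.1545 = 5.304 × 10^-3 mol
n(HCl) in the aliquot = 5.304 × 10^-3 mol (1:1 ratio)
[HCl]_dilute = 5.304 × 10^-3 / 0.05000 = 0.1061 mol/L
Dilution factor = 500.0 / 5.043 = 99.15
[HCl]_stock = 0.1061 × 99.15 = 10.52 mol/L

10.52 mol/L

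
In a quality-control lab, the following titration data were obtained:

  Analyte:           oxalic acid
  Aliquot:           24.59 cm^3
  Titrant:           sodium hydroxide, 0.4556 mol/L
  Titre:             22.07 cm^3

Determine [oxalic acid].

H2C2O4 + 2 NaOH → Na2C2O4 + 2 H2O
n(NaOH) = 0.02207 L × 0.4556 mol/L = 0.01006 mol
From the 1:2 mole ratio, n(H2C2O4) = 1/2 × 0.01006 = 5.028 × 10^-3 mol
[H2C2O4] = 5.028 × 10^-3 mol / 0.02459 L = 0.2045 mol/L

0.2045 mol/L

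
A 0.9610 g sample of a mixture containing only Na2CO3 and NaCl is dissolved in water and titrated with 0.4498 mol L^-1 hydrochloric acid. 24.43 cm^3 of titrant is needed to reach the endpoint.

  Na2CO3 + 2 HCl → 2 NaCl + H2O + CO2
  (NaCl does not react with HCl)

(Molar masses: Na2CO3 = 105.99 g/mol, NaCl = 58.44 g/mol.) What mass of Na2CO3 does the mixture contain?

0.5823 g

n(HCl) = 0.02443 × 0.4498 = 0.01099 mol
Let x = n(Na2CO3), y = n(NaCl).
Titrant: 2x = 0.01099;  mass: 105.99x + 58.44y = 0.9610
Solving, x = 5.494 × 10^-3 mol, y = 6.479 × 10^-3 mol
mass of Na2CO3 = 5.494 × 10^-3 × 105.99 = 0.5823 g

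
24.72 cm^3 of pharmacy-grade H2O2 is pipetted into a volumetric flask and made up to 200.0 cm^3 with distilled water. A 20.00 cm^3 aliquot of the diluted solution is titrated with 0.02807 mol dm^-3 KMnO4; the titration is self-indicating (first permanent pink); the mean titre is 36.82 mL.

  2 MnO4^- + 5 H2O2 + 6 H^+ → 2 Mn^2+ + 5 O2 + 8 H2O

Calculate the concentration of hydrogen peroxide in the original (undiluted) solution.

n(KMnO4) = 0.03682 × 0.02807 = 1.034 × 10^-3 mol
From the 5:2 ratio, n(H2O2) in the aliquot = 5/2 × 1.034 × 10^-3 = 2.584 × 10^-3 mol
[H2O2]_dilute = 2.584 × 10^-3 / 0.02000 = 0.1292 mol/L
Dilution factor = 200.0 / 24.72 = 8.091
[H2O2]_stock = 0.1292 × 8.091 = 1.045 mol/L

1.045 mol/L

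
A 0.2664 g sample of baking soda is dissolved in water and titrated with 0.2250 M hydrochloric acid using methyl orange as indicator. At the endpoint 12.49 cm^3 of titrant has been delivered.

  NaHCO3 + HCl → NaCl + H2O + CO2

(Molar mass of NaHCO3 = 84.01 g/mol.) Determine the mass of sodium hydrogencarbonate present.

0.2361 g

n(HCl) = 0.01249 L × 0.2250 mol/L = 2.810 × 10^-3 mol
n(NaHCO3) = 2.810 × 10^-3 mol (1:1 ratio)
mass of NaHCO3 = 2.810 × 10^-3 × 84.01 g/mol = 0.2361 g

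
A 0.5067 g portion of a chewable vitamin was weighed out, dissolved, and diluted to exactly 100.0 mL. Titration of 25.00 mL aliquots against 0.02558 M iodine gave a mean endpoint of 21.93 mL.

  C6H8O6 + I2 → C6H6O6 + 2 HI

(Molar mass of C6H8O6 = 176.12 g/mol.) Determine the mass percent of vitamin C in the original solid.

77.99 %

n(I2) per titration = 0.02193 × 0.02558 = 5.610 × 10^-4 mol
n(C6H8O6) in each aliquot = 5.610 × 10^-4 mol (1:1 ratio)
n(C6H8O6) in the whole flask = 5.610 × 10^-4 × 100.0/25.00 = 2.244 × 10^-3 mol
mass of C6H8O6 = 2.244 × 10^-3 × 176.12 = 0.3952 g
% C6H8O6 = 0.3952 / 0.5067 × 100 = 77.99 %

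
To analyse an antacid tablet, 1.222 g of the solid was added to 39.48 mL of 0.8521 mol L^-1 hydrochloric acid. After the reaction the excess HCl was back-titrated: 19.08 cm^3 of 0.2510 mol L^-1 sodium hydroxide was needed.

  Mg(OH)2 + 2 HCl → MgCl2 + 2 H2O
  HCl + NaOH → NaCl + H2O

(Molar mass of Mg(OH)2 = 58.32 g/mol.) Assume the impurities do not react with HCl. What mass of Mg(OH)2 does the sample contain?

0.8413 g

n(HCl) added = 0.03948 × 0.8521 = 0.03364 mol
n(NaOH) used in back-titration = 0.01908 × 0.2510 = 4.789 × 10^-3 mol
n(HCl) left over = 4.789 × 10^-3 mol (1:1 ratio)
n(HCl) consumed by analyte = 0.03364 − 4.789 × 10^-3 = 0.02885 mol
From the 1:2 ratio, n(Mg(OH)2) = 1/2 × 0.02885 = 0.01443 mol
mass of Mg(OH)2 = 0.01443 × 58.32 = 0.8413 g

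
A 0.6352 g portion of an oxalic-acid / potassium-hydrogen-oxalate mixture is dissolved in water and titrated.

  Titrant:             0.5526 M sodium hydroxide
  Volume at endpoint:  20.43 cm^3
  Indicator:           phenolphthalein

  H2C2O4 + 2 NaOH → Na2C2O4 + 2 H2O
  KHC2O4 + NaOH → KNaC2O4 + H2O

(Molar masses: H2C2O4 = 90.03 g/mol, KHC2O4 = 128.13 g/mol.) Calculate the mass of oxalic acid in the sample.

n(NaOH) = 0.02043 × 0.5526 = 0.01129 mol
Let x = n(H2C2O4), y = n(KHC2O4).
Titrant: 2x + 1y = 0.01129;  mass: 90.03x + 128.13y = 0.6352
Solving, x = 4.881 × 10^-3 mol, y = 1.528 × 10^-3 mol
mass of H2C2O4 = 4.881 × 10^-3 × 90.03 = 0.4394 g

0.4394 g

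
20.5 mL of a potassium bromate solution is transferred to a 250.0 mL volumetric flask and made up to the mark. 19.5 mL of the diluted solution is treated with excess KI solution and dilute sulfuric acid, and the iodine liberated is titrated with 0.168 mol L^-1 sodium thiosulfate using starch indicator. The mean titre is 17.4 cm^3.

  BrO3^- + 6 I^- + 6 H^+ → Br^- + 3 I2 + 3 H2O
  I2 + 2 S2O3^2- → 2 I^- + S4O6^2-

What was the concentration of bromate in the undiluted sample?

n(S2O3^2-) = 0.0174 × 0.168 = 2.92 × 10^-3 mol
n(I2) = n(S2O3^2-)/2 = 1.46 × 10^-3 mol
From the 1:3 ratio, n(BrO3^-) in the aliquot = 1/3 × 1.46 × 10^-3 = 4.87 × 10^-4 mol
[BrO3^-]_dilute = 4.87 × 10^-4 / 0.0195 = 0.0250 mol/L
[BrO3^-]_original = 0.0250 × 250.0/20.5 = 0.305 mol/L

0.305 mol/L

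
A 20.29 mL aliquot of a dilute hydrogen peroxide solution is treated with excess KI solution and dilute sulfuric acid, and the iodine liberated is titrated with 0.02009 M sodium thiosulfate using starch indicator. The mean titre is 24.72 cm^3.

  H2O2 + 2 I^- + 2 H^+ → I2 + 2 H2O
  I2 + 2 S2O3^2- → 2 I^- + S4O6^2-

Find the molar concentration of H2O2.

n(S2O3^2-) = 0.02472 × 0.02009 = 4.966 × 10^-4 mol
n(I2) = n(S2O3^2-)/2 = 2.483 × 10^-4 mol
n(H2O2) in the aliquot = 2.483 × 10^-4 mol (1:1 ratio)
[H2O2] = 2.483 × 10^-4 / 0.02029 = 0.01224 mol/L

0.01224 M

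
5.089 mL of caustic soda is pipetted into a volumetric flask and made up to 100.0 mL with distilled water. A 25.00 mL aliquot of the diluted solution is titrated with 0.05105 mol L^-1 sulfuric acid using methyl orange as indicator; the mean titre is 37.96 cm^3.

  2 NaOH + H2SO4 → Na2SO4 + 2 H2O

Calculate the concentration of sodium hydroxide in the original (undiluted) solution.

3.046 mol/L

n(H2SO4) = 0.03796 × 0.05105 = 1.938 × 10^-3 mol
From the 2:1 ratio, n(NaOH) in the aliquot = 2/1 × 1.938 × 10^-3 = 3.876 × 10^-3 mol
[NaOH]_dilute = 3.876 × 10^-3 / 0.02500 = 0.1550 mol/L
Dilution factor = 100.0 / 5.089 = 19.65
[NaOH]_stock = 0.1550 × 19.65 = 3.046 mol/L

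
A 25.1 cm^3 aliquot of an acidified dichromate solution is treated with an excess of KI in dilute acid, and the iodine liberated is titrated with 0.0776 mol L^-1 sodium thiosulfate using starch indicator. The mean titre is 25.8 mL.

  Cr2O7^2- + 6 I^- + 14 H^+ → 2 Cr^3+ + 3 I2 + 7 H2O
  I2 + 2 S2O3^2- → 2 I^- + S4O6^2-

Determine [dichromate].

0.0133 mol/L

n(S2O3^2-) = 0.0258 × 0.0776 = 2.00 × 10^-3 mol
n(I2) = n(S2O3^2-)/2 = 1.00 × 10^-3 mol
From the 1:3 ratio, n(Cr2O7^2-) in the aliquot = 1/3 × 1.00 × 10^-3 = 3.34 × 10^-4 mol
[Cr2O7^2-] = 3.34 × 10^-4 / 0.0251 = 0.0133 mol/L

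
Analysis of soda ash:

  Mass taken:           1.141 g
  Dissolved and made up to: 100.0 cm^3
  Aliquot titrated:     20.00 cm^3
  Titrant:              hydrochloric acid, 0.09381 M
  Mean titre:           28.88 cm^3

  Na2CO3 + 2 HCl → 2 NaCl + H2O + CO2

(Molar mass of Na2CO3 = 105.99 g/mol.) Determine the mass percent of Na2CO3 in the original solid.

n(HCl) per titration = 0.02888 × 0.09381 = 2.709 × 10^-3 mol
From the 1:2 ratio, n(Na2CO3) in each aliquot = 1/2 × 2.709 × 10^-3 = 1.355 × 10^-3 mol
n(Na2CO3) in the whole flask = 1.355 × 10^-3 × 100.0/20.00 = 6.773 × 10^-3 mol
mass of Na2CO3 = 6.773 × 10^-3 × 105.99 = 0.7179 g
% Na2CO3 = 0.7179 / 1.141 × 100 = 62.92 %

62.92 %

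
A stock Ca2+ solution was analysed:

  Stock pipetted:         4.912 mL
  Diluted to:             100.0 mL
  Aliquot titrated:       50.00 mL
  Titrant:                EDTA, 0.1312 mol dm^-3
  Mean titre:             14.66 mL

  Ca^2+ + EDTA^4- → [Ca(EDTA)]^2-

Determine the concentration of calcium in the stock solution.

n(EDTA) = 0.01466 × 0.1312 = 1.923 × 10^-3 mol
n(Ca2+) in the aliquot = 1.923 × 10^-3 mol (1:1 ratio)
[Ca2+]_dilute = 1.923 × 10^-3 / 0.05000 = 0.03847 mol/L
Dilution factor = 100.0 / 4.912 = 20.36
[Ca2+]_stock = 0.03847 × 20.36 = 0.7831 mol/L

0.7831 mol/L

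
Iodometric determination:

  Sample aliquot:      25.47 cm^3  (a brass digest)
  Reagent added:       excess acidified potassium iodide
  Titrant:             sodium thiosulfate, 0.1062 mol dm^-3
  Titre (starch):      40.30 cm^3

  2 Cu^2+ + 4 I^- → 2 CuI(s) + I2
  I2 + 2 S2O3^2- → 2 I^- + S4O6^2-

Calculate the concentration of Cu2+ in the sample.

n(S2O3^2-) = 0.04030 × 0.1062 = 4.280 × 10^-3 mol
n(I2) = n(S2O3^2-)/2 = 2.140 × 10^-3 mol
From the 2:1 ratio, n(Cu2+) in the aliquot = 2/1 × 2.140 × 10^-3 = 4.280 × 10^-3 mol
[Cu2+] = 4.280 × 10^-3 / 0.02547 = 0.1680 mol/L

0.1680 mol/L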